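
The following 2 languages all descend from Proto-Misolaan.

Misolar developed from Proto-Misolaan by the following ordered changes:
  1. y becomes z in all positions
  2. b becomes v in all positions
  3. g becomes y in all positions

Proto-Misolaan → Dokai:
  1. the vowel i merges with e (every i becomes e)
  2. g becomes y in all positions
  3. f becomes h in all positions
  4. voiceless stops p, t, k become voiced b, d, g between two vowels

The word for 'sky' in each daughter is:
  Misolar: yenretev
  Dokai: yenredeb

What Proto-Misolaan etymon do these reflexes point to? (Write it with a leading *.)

Position 8: Misolar has v, Dokai has b. Taking the neighbouring segments as reconstructed: Misolar v could go back to *b or *v; Dokai b can only go back to *b — the one source consistent with every daughter is *b.
Position 6: Misolar has t, Dokai has d. Misolar preserves t here (none of its changes turn any other segment into t), so the proto-segment is *t.
Position 1: Misolar has y, Dokai has y. In Misolar, y can only continue *g, so the proto-segment is *g.
The remaining positions agree across the daughters. Check the candidate against every language:
Misolar: start from *genreteb.
  rule 1: no change — genreteb
  rule 2 (unconditioned shift): genreteb → genretev
  rule 3 (unconditioned shift): genretev → yenretev
  ⇒ Misolar yenretev
Dokai: *genreteb
  genreteb (rule 1 does not apply)
  genreteb → yenreteb   [unconditioned shift]
  yenreteb (rule 3 does not apply)
  yenreteb → yenredeb   [intervocalic voicing]
  giving Dokai yenredeb.
No other proto-form is consistent with every reflex, so the reconstruction is *genreteb.

*genreteb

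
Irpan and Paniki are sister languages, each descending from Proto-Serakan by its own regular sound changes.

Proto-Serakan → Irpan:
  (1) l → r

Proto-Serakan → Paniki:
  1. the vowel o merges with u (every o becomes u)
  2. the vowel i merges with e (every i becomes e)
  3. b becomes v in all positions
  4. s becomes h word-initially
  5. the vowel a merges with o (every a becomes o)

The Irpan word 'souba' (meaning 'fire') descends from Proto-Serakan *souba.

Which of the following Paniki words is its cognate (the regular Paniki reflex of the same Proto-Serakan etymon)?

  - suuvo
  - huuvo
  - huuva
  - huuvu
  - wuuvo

Paniki: start from *souba.
  rule 1 (vowel merger): souba → suuba
  rule 2: no change — suuba
  rule 3 (unconditioned shift): suuba → suuva
  rule 4 (debuccalisation): suuva → huuva
  rule 5 (vowel merger): huuva → huuvo
  ⇒ Paniki huuvo
Among the options, 'huuvo' alone shows every Paniki change applied in order.

huuvo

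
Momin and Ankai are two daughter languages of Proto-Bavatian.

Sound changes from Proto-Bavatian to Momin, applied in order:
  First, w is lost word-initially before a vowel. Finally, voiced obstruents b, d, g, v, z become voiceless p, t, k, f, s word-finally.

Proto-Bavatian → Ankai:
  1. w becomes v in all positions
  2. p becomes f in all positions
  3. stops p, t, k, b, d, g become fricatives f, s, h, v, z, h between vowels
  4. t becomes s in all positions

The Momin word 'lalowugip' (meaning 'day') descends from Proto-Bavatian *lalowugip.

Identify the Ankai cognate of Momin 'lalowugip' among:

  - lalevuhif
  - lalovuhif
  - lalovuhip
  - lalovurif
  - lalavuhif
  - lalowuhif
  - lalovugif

lalovuhif

Ankai: start from *lalowugip.
  rule 1 (unconditioned shift): lalowugip → lalovugip
  rule 2 (unconditioned shift): lalovugip → lalovugif
  rule 3 (intervocalic lenition): lalovugif → lalovuhif
  rule 4: no change — lalovuhif
  ⇒ Ankai lalovuhif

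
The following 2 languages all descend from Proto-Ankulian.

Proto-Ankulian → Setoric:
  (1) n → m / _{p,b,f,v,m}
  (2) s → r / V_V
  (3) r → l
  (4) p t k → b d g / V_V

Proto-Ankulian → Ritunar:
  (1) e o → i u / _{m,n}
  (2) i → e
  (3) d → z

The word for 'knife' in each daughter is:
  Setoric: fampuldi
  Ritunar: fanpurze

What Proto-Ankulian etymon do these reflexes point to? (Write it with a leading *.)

*fanpurdi

Position 3: Setoric has m, Ritunar has n. Ritunar preserves n here (none of its changes turn any other segment into n), so the proto-segment is *n.
Position 6: Setoric has l, Ritunar has r. Ritunar preserves r here (none of its changes turn any other segment into r), so the proto-segment is *r.
Verify the candidate proto-form against each daughter:
Setoric: *fanpurdi > fampurdi > fampuldi  (by nasal place assimilation, unconditioned shift)
Ritunar: *fanpurdi > fanpurde > fanpurze  (by vowel merger, unconditioned shift)
*fanpurdi is the unique common source.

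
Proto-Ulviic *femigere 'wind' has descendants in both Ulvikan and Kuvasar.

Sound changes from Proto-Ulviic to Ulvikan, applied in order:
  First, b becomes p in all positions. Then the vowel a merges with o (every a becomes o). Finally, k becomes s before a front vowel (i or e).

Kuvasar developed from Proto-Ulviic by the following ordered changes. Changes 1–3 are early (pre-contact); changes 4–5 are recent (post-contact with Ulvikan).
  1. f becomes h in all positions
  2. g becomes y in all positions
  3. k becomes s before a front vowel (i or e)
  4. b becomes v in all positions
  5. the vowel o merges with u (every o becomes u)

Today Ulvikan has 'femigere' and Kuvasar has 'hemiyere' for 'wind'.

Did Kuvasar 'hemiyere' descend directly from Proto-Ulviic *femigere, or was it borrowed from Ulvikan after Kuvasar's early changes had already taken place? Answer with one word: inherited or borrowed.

If inherited, *femigere would pass through all of Kuvasar's changes:
Kuvasar: start from *femigere.
  rule 1 (unconditioned shift): femigere → hemigere
  rule 2 (unconditioned shift): hemigere → hemiyere
  rule 3: no change — hemiyere
  rule 4: no change — hemiyere
  rule 5: no change — hemiyere
  ⇒ Kuvasar hemiyere
If borrowed from Ulvikan 'femigere' after the early changes, it would undergo only the recent ones:
  rule 4 (unconditioned shift): no change (femigere)
  rule 5 (vowel merger): no change (femigere)
  ⇒ as a loan: femigere
Kuvasar 'hemiyere' matches the inherited outcome exactly, so it is an inherited cognate, not a loan.

inherited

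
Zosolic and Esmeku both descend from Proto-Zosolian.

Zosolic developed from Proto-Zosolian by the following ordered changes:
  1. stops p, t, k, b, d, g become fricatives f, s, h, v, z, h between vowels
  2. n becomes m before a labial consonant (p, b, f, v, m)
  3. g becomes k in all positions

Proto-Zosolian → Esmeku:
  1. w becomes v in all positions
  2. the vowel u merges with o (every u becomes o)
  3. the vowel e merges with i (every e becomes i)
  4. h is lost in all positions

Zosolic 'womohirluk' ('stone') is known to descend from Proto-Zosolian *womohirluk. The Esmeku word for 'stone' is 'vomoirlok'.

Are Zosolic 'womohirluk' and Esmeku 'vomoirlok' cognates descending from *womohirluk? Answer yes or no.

Derive the expected Esmeku reflex of *womohirluk:
Esmeku: start from *womohirluk.
  rule 1 (unconditioned shift): womohirluk → vomohirluk
  rule 2 (vowel merger): vomohirluk → vomohirlok
  rule 3: no change — vomohirlok
  rule 4 (h-loss): vomohirlok → vomoirlok
  ⇒ Esmeku vomoirlok
Esmeku 'vomoirlok' matches the regular reflex exactly, so the pair is cognate.

yes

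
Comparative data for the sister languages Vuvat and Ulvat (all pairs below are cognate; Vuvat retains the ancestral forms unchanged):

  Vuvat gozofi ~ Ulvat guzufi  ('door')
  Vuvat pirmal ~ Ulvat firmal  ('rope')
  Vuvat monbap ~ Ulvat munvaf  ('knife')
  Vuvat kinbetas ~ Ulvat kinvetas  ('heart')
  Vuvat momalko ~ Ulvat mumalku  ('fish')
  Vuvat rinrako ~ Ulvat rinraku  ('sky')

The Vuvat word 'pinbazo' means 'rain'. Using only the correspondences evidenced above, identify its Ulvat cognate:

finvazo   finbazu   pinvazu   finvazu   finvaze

pirmal ~ firmal — Vuvat p corresponds to Ulvat f word-initially before a front vowel.
monbap ~ munvaf — Vuvat b corresponds to Ulvat v after a consonant, before a back vowel.
momalko ~ mumalku, rinrako ~ rinraku — Vuvat o corresponds to Ulvat u word-finally.
Applying these to Vuvat 'pinbazo':
  pinbazo → finbazo   (p→f word-initially before a front vowel)
  finbazo → finvazo   (b→v after a consonant, before a back vowel)
  finvazo → finvazu   (o→u word-finally)
So the Ulvat cognate is 'finvazu'.

finvazu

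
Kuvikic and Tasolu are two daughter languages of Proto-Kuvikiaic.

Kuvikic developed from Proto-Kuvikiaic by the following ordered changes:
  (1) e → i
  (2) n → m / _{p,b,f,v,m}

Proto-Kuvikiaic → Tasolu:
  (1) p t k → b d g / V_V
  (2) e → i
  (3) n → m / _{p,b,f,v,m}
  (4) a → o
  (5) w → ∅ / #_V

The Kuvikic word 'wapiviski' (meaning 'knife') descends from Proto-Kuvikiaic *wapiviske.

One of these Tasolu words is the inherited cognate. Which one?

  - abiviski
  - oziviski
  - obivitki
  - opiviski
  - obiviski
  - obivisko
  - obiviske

Tasolu: *wapiviske
  wapiviske → wabiviske   [intervocalic voicing]
  wabiviske → wabiviski   [vowel merger]
  wabiviski (rule 3 does not apply)
  wabiviski → wobiviski   [vowel merger]
  wobiviski → obiviski   [glide loss]
  giving Tasolu obiviski.
Only 'obiviski' matches the regular Tasolu development of *wapiviske.

obiviski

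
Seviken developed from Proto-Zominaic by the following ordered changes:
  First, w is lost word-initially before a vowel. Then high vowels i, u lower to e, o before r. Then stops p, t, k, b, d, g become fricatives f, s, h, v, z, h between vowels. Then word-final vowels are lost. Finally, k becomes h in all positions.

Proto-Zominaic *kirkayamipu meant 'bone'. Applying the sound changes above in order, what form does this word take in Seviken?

herhayamif

Seviken: *kirkayamipu > kerkayamipu > kerkayamifu > kerkayamif > herhayamif  (by pre-rhotic lowering, intervocalic lenition, apocope, unconditioned shift)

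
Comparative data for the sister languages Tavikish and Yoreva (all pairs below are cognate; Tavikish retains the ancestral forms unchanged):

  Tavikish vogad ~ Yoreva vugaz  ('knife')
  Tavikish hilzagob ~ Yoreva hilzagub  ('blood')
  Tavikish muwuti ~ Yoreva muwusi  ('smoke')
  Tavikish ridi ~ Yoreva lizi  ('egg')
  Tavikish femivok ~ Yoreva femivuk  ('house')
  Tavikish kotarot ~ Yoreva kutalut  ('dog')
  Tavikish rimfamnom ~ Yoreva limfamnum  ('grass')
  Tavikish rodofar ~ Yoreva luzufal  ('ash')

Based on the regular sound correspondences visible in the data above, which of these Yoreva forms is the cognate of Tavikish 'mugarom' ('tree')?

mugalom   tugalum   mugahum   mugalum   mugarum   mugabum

mugalum

kotarot ~ kutalut — Tavikish r corresponds to Yoreva l between vowels (before a back vowel).
rimfamnom ~ limfamnum — Tavikish o corresponds to Yoreva u after a consonant, before a nasal.
Applying these to Tavikish 'mugarom':
  mugarom → mugalom   (r→l between vowels (before a back vowel))
  mugalom → mugalum   (o→u after a consonant, before a nasal)
So the Yoreva cognate is 'mugalum'.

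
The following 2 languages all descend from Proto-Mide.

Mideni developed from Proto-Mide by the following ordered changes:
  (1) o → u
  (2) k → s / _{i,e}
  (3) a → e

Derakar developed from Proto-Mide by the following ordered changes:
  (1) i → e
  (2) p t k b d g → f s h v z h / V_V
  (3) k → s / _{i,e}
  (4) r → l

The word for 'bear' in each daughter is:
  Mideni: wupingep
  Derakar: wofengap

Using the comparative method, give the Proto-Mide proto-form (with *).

*wopingap

Position 4: Mideni has i, Derakar has e. Mideni preserves i here (none of its changes turn any other segment into i), so the proto-segment is *i.
Position 2: Mideni has u, Derakar has o. Derakar preserves o here (none of its changes turn any other segment into o), so the proto-segment is *o.
Position 3: Mideni has p, Derakar has f. Mideni preserves p here (none of its changes turn any other segment into p), so the proto-segment is *p.
Verify the candidate proto-form against each daughter:
Mideni: *wopingap > wupingap > wupingep  (by vowel merger, vowel merger)
Derakar: start from *wopingap.
  rule 1 (vowel merger): wopingap → wopengap
  rule 2 (intervocalic lenition): wopengap → wofengap
  rule 3: no change — wofengap
  rule 4: no change — wofengap
  ⇒ Derakar wofengap
No other proto-form is consistent with every reflex, so the reconstruction is *wopingap.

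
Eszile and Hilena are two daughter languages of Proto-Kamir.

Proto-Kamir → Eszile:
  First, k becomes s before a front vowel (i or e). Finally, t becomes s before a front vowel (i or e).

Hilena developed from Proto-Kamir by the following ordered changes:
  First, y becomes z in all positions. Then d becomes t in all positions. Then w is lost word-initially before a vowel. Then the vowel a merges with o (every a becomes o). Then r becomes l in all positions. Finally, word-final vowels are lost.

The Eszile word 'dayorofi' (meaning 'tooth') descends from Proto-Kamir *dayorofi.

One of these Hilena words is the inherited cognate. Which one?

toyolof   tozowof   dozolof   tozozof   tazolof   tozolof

tozolof

Hilena: *dayorofi
  dayorofi → dazorofi   [unconditioned shift]
  dazorofi → tazorofi   [unconditioned shift]
  tazorofi (rule 3 does not apply)
  tazorofi → tozorofi   [vowel merger]
  tozorofi → tozolofi   [unconditioned shift]
  tozolofi → tozolof   [apocope]
  giving Hilena tozolof.
Only 'tozolof' matches the regular Hilena development of *dayorofi.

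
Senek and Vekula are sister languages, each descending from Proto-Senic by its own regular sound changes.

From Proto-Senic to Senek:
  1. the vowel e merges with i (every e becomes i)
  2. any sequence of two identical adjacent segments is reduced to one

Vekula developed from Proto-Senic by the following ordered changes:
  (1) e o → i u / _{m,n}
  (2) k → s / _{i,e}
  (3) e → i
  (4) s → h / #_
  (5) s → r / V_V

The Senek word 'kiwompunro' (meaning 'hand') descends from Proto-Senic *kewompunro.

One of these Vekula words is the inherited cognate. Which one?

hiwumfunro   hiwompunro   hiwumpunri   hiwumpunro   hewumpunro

hiwumpunro

Vekula: *kewompunro
  kewompunro → kewumpunro   [pre-nasal raising]
  kewumpunro → sewumpunro   [palatalisation]
  sewumpunro → siwumpunro   [vowel merger]
  siwumpunro → hiwumpunro   [debuccalisation]
  hiwumpunro (rule 5 does not apply)
  giving Vekula hiwumpunro.
Among the options, 'hiwumpunro' alone shows every Vekula change applied in order.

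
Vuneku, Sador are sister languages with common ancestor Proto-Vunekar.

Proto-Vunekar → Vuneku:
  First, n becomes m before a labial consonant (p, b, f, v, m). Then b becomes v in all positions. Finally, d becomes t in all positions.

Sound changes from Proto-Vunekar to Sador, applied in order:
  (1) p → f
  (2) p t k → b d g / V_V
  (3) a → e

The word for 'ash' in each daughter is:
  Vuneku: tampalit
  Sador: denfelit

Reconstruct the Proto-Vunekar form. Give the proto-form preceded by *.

Position 5: Vuneku has a, Sador has e. Vuneku preserves a here (none of its changes turn any other segment into a), so the proto-segment is *a.
Position 1: Vuneku has t, Sador has d. Taking the neighbouring segments as reconstructed: Vuneku t could go back to *t or *d; Sador d can only go back to *d — the one source consistent with every daughter is *d.
This points to *danpalit. Verify forward in each daughter:
Vuneku: start from *danpalit.
  rule 1 (nasal place assimilation): danpalit → dampalit
  rule 2: no change — dampalit
  rule 3 (unconditioned shift): dampalit → tampalit
  ⇒ Vuneku tampalit
Sador: *danpalit
  danpalit → danfalit   [unconditioned shift]
  danfalit (rule 2 does not apply)
  danfalit → denfelit   [vowel merger]
  giving Sador denfelit.
*danpalit is the unique common source.

*danpalit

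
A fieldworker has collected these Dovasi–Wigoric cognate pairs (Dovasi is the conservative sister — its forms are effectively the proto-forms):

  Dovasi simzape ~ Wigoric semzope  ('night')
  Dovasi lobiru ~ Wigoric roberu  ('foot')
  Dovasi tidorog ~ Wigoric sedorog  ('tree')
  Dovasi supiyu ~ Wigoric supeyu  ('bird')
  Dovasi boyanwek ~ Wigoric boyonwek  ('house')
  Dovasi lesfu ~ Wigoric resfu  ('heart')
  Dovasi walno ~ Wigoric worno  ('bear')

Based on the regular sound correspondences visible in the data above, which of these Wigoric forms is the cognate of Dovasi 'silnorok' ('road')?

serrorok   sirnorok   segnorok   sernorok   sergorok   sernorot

sernorok

tidorog ~ sedorog, supiyu ~ supeyu — Dovasi i corresponds to Wigoric e after a consonant, before a consonant other than r, m, n, p, b, f, v.
walno ~ worno — Dovasi l corresponds to Wigoric r after a vowel, before a nasal.
Applying these to Dovasi 'silnorok':
  silnorok → selnorok   (i→e after a consonant, before a consonant other than r, m, n, p, b, f, v)
  selnorok → sernorok   (l→r after a vowel, before a nasal)
So the Wigoric cognate is 'sernorok'.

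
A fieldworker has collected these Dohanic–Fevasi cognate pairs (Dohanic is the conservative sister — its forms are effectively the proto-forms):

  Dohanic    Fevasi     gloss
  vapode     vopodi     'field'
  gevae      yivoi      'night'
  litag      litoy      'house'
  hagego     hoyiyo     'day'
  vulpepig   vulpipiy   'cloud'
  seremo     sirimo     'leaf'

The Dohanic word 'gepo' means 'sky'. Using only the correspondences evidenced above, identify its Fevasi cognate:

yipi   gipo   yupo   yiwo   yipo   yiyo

yipo

gevae ~ yivoi — Dohanic g corresponds to Fevasi y word-initially before a front vowel.
vulpepig ~ vulpipiy — Dohanic e corresponds to Fevasi i after a consonant, before a labial obstruent.
Applying these to Dohanic 'gepo':
  gepo → yepo   (g→y word-initially before a front vowel)
  yepo → yipo   (e→i after a consonant, before a labial obstruent)
So the Fevasi cognate is 'yipo'.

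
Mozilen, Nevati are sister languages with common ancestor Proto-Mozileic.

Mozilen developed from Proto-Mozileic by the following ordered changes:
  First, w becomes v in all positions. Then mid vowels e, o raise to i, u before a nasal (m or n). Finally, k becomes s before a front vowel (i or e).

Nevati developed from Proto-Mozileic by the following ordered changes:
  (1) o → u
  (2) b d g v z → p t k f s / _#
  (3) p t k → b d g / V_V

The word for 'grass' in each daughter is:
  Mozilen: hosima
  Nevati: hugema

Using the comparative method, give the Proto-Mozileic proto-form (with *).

Position 3: Mozilen has s, Nevati has g. Taking the neighbouring segments as reconstructed: Mozilen s could go back to *k or *s; Nevati g could go back to *k or *g — the one source consistent with every daughter is *k.
Position 4: Mozilen has i, Nevati has e. Nevati preserves e here (none of its changes turn any other segment into e), so the proto-segment is *e.
Verify the candidate proto-form against each daughter:
Mozilen: *hokema
  hokema (rule 1 does not apply)
  hokema → hokima   [pre-nasal raising]
  hokima → hosima   [palatalisation]
  giving Mozilen hosima.
Nevati: start from *hokema.
  rule 1 (vowel merger): hokema → hukema
  rule 2: no change — hukema
  rule 3 (intervocalic voicing): hukema → hugema
  ⇒ Nevati hugema
*hokema is the unique common source.

*hokema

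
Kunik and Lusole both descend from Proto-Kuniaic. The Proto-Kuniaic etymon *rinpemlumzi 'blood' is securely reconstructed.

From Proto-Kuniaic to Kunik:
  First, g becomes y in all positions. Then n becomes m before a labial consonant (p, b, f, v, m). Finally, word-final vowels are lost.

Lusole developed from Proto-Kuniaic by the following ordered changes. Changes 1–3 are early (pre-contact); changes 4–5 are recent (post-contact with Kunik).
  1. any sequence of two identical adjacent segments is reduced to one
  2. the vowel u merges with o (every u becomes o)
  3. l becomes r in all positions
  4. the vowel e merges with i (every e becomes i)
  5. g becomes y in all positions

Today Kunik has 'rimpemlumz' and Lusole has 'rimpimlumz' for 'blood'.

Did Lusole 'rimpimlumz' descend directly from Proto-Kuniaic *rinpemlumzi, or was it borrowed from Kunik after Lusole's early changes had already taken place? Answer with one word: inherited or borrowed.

If inherited, *rinpemlumzi would pass through all of Lusole's changes:
Lusole: start from *rinpemlumzi.
  rule 1: no change — rinpemlumzi
  rule 2 (vowel merger): rinpemlumzi → rinpemlomzi
  rule 3 (unconditioned shift): rinpemlomzi → rinpemromzi
  rule 4 (vowel merger): rinpemromzi → rinpimromzi
  rule 5: no change — rinpimromzi
  ⇒ Lusole rinpimromzi
If borrowed from Kunik 'rimpemlumz' after the early changes, it would undergo only the recent ones:
  rule 4 (vowel merger): rimpemlumz → rimpimlumz
  rule 5 (unconditioned shift): no change (rimpimlumz)
  ⇒ as a loan: rimpimlumz
Lusole 'rimpimlumz' matches the loan outcome 'rimpimlumz', not the inherited 'rinpimromzi' — it skipped the early Lusole changes, so it was borrowed from Kunik.

borrowed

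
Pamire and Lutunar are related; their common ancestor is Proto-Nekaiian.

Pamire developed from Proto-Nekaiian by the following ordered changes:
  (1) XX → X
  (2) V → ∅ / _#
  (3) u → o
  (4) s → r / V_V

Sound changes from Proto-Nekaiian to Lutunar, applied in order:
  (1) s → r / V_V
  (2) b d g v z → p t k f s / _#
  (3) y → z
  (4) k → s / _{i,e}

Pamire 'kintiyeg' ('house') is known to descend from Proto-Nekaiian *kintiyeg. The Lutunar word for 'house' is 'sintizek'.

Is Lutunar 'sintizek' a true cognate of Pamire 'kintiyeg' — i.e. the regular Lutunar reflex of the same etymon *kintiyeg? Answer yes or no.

Derive the expected Lutunar reflex of *kintiyeg:
Lutunar: start from *kintiyeg.
  rule 1: no change — kintiyeg
  rule 2 (final devoicing): kintiyeg → kintiyek
  rule 3 (unconditioned shift): kintiyek → kintizek
  rule 4 (palatalisation): kintizek → sintizek
  ⇒ Lutunar sintizek
Lutunar 'sintizek' matches the regular reflex exactly, so the pair is cognate.

yes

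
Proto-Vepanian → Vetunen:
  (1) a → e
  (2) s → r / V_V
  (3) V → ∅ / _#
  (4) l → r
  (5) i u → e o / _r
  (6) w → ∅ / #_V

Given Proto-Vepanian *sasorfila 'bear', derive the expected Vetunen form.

serorfer

Vetunen: start from *sasorfila.
  rule 1 (vowel merger): sasorfila → sesorfile
  rule 2 (rhotacism): sesorfile → serorfile
  rule 3 (apocope): serorfile → serorfil
  rule 4 (unconditioned shift): serorfil → serorfir
  rule 5 (pre-rhotic lowering): serorfir → serorfer
  rule 6: no change — serorfer
  ⇒ Vetunen serorfer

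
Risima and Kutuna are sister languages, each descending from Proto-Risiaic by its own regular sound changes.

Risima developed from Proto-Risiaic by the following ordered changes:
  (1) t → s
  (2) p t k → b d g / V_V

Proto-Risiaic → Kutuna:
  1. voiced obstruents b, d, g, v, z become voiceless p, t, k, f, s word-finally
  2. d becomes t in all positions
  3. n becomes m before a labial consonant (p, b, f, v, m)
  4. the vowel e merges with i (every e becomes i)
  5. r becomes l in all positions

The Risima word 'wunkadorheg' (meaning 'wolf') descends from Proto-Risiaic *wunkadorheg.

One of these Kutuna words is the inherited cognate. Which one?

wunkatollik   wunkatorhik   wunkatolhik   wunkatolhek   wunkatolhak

Kutuna: start from *wunkadorheg.
  rule 1 (final devoicing): wunkadorheg → wunkadorhek
  rule 2 (unconditioned shift): wunkadorhek → wunkatorhek
  rule 3: no change — wunkatorhek
  rule 4 (vowel merger): wunkatorhek → wunkatorhik
  rule 5 (unconditioned shift): wunkatorhik → wunkatolhik
  ⇒ Kutuna wunkatolhik
Only 'wunkatolhik' matches the regular Kutuna development of *wunkadorheg.

wunkatolhik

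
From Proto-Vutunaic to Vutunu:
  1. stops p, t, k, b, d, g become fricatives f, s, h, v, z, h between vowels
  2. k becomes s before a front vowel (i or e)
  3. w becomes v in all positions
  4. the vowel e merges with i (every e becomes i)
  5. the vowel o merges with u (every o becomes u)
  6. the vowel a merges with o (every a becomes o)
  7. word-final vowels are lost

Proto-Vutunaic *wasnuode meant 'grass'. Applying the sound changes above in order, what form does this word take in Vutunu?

Vutunu: *wasnuode
  wasnuode → wasnuoze   [intervocalic lenition]
  wasnuoze (rule 2 does not apply)
  wasnuoze → vasnuoze   [unconditioned shift]
  vasnuoze → vasnuozi   [vowel merger]
  vasnuozi → vasnuuzi   [vowel merger]
  vasnuuzi → vosnuuzi   [vowel merger]
  vosnuuzi → vosnuuz   [apocope]
  giving Vutunu vosnuuz.

vosnuuz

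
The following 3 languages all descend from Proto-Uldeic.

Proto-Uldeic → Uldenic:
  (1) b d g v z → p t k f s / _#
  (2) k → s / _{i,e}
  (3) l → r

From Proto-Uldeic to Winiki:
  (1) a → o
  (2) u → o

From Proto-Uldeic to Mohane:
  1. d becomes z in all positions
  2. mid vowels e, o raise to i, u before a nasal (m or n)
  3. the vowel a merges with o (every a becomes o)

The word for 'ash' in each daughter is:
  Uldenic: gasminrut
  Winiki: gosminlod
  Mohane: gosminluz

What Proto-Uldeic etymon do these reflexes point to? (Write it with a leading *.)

*gasminlud

Position 2: Uldenic has a, Winiki has o, Mohane has o. Uldenic preserves a here (none of its changes turn any other segment into a), so the proto-segment is *a.
Position 8: Uldenic has u, Winiki has o, Mohane has u. Uldenic preserves u here (none of its changes turn any other segment into u), so the proto-segment is *u.
Position 9: Uldenic has t, Winiki has d, Mohane has z. Winiki preserves d here (none of its changes turn any other segment into d), so the proto-segment is *d.
This points to *gasminlud. Verify forward in each daughter:
Uldenic: *gasminlud > gasminlut > gasminrut  (by final devoicing, unconditioned shift)
Winiki: *gasminlud > gosminlud > gosminlod  (by vowel merger, vowel merger)
Mohane: *gasminlud
  gasminlud → gasminluz   [unconditioned shift]
  gasminluz (rule 2 does not apply)
  gasminluz → gosminluz   [vowel merger]
  giving Mohane gosminluz.
No other proto-form is consistent with every reflex, so the reconstruction is *gasminlud.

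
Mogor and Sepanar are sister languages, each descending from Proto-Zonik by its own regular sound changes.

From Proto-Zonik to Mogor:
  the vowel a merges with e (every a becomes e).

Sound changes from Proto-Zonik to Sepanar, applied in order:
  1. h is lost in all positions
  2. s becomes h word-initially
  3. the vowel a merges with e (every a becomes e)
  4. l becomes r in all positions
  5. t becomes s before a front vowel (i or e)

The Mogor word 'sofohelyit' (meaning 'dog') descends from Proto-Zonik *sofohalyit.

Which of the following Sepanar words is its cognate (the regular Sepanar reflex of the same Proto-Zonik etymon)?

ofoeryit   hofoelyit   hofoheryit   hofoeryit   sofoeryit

hofoeryit

Sepanar: *sofohalyit
  sofohalyit → sofoalyit   [h-loss]
  sofoalyit → hofoalyit   [debuccalisation]
  hofoalyit → hofoelyit   [vowel merger]
  hofoelyit → hofoeryit   [unconditioned shift]
  hofoeryit (rule 5 does not apply)
  giving Sepanar hofoeryit.
The other candidates each miss or misapply at least one Sepanar change.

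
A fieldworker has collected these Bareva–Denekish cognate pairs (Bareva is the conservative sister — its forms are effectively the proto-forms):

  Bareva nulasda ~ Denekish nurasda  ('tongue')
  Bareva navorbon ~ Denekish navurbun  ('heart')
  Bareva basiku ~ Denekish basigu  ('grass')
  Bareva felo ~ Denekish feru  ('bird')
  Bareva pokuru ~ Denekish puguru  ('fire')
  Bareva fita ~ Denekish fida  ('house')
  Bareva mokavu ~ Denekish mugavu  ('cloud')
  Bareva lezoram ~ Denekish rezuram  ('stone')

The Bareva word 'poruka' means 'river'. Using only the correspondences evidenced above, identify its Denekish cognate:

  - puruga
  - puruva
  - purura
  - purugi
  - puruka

puruga

navorbon ~ navurbun, lezoram ~ rezuram — Bareva o corresponds to Denekish u after a consonant, before r.
mokavu ~ mugavu — Bareva k corresponds to Denekish g between vowels (before a back vowel).
Applying these to Bareva 'poruka':
  poruka → puruka   (o→u after a consonant, before r)
  puruka → puruga   (k→g between vowels (before a back vowel))
So the Denekish cognate is 'puruga'.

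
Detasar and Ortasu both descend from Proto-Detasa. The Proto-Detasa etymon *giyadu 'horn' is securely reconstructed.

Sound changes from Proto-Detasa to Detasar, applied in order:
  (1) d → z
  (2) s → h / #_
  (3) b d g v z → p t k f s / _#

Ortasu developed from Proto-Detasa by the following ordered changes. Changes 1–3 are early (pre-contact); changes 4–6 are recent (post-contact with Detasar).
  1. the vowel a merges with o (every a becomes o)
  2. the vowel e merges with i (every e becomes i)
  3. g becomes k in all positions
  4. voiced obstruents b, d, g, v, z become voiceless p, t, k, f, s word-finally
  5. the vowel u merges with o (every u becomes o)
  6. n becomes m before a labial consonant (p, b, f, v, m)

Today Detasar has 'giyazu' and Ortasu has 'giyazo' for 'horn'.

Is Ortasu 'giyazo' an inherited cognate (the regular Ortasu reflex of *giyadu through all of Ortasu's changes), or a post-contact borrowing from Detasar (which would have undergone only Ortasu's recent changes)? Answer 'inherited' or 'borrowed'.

borrowed

If inherited, *giyadu would pass through all of Ortasu's changes:
Ortasu: *giyadu
  giyadu → giyodu   [vowel merger]
  giyodu (rule 2 does not apply)
  giyodu → kiyodu   [unconditioned shift]
  kiyodu (rule 4 does not apply)
  kiyodu → kiyodo   [vowel merger]
  kiyodo (rule 6 does not apply)
  giving Ortasu kiyodo.
If borrowed from Detasar 'giyazu' after the early changes, it would undergo only the recent ones:
  rule 4 (final devoicing): no change (giyazu)
  rule 5 (vowel merger): giyazu → giyazo
  rule 6 (nasal place assimilation): no change (giyazo)
  ⇒ as a loan: giyazo
Ortasu 'giyazo' matches the loan outcome 'giyazo', not the inherited 'kiyodo' — it skipped the early Ortasu changes, so it was borrowed from Detasar.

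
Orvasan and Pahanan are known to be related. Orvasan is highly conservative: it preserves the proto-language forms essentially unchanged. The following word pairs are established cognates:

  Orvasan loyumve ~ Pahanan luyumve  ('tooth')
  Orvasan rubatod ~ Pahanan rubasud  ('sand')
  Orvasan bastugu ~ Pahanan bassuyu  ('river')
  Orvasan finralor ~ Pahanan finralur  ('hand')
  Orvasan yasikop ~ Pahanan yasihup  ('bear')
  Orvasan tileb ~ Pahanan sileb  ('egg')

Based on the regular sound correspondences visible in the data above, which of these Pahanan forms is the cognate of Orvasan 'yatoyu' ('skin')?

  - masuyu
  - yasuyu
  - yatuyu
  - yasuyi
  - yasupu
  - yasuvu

yasuyu

rubatod ~ rubasud — Orvasan t corresponds to Pahanan s between vowels (before a back vowel).
loyumve ~ luyumve, rubatod ~ rubasud — Orvasan o corresponds to Pahanan u after a consonant, before a consonant other than r, m, n, p, b, f, v.
Applying these to Orvasan 'yatoyu':
  yatoyu → yasoyu   (t→s between vowels (before a back vowel))
  yasoyu → yasuyu   (o→u after a consonant, before a consonant other than r, m, n, p, b, f, v)
So the Pahanan cognate is 'yasuyu'.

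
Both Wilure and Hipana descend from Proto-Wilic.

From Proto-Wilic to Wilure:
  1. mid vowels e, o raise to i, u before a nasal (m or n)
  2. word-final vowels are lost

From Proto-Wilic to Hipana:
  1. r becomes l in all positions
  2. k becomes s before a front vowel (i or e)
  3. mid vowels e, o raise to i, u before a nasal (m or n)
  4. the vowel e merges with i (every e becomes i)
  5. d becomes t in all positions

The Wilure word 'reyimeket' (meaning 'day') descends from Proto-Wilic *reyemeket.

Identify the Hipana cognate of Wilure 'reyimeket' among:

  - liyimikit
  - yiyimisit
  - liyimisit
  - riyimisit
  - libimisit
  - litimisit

liyimisit

Hipana: *reyemeket > leyemeket > leyemeset > leyimeset > liyimisit  (by unconditioned shift, palatalisation, pre-nasal raising, vowel merger)
Only 'liyimisit' matches the regular Hipana development of *reyemeket.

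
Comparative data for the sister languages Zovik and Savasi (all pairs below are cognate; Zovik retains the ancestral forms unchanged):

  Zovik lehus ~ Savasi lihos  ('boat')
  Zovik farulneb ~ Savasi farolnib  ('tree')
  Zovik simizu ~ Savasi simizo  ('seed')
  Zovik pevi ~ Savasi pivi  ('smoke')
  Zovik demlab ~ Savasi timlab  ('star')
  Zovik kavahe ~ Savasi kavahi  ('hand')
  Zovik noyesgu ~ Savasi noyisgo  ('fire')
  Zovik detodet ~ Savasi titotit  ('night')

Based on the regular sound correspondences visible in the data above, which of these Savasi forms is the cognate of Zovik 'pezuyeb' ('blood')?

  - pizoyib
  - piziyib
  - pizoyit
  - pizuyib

pizoyib

lehus ~ lihos, noyesgu ~ noyisgo — Zovik e corresponds to Savasi i after a consonant, before a consonant other than r, m, n, p, b, f, v.
lehus ~ lihos, farulneb ~ farolnib — Zovik u corresponds to Savasi o after a consonant, before a consonant other than r, m, n, p, b, f, v.
farulneb ~ farolnib — Zovik e corresponds to Savasi i after a consonant, before a labial obstruent.
Applying these to Zovik 'pezuyeb':
  pezuyeb → pizuyeb   (e→i after a consonant, before a consonant other than r, m, n, p, b, f, v)
  pizuyeb → pizoyeb   (u→o after a consonant, before a consonant other than r, m, n, p, b, f, v)
  pizoyeb → pizoyib   (e→i after a consonant, before a labial obstruent)
So the Savasi cognate is 'pizoyib'.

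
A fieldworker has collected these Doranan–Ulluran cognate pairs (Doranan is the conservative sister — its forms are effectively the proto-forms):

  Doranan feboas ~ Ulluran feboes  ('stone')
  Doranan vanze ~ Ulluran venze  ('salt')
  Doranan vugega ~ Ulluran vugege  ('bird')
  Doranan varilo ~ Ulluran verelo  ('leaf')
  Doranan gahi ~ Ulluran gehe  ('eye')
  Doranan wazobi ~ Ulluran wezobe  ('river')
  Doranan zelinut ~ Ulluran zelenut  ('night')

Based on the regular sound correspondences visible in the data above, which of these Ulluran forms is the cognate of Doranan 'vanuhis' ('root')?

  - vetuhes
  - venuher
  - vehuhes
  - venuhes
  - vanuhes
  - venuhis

vanze ~ venze — Doranan a corresponds to Ulluran e after a consonant, before a nasal.
varilo ~ verelo — Doranan i corresponds to Ulluran e after a consonant, before a consonant other than r, m, n, p, b, f, v.
Applying these to Doranan 'vanuhis':
  vanuhis → venuhis   (a→e after a consonant, before a nasal)
  venuhis → venuhes   (i→e after a consonant, before a consonant other than r, m, n, p, b, f, v)
So the Ulluran cognate is 'venuhes'.

venuhes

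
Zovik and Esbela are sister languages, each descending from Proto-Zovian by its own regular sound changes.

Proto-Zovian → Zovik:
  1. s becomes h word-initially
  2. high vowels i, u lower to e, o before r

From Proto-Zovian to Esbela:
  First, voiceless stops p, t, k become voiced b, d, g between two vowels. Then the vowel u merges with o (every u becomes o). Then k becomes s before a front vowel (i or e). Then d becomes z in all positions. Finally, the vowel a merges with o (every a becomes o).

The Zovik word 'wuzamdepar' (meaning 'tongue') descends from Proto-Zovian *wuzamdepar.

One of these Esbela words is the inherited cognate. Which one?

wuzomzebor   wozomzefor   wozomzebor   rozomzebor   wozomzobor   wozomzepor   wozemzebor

wozomzebor

Esbela: *wuzamdepar
  wuzamdepar → wuzamdebar   [intervocalic voicing]
  wuzamdebar → wozamdebar   [vowel merger]
  wozamdebar (rule 3 does not apply)
  wozamdebar → wozamzebar   [unconditioned shift]
  wozamzebar → wozomzebor   [vowel merger]
  giving Esbela wozomzebor.
Among the options, 'wozomzebor' alone shows every Esbela change applied in order.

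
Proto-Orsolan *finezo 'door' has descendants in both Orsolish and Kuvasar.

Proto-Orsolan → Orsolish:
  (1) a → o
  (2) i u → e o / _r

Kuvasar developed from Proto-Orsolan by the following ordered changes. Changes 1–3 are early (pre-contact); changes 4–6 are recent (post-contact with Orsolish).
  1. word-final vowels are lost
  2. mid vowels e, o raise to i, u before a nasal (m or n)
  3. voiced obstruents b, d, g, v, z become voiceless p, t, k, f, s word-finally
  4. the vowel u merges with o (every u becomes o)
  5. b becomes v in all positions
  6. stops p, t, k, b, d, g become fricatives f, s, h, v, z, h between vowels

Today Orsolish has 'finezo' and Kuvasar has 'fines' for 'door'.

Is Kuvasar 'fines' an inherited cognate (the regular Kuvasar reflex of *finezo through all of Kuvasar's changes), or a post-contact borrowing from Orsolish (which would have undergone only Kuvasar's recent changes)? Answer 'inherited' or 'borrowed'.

inherited

If inherited, *finezo would pass through all of Kuvasar's changes:
Kuvasar: *finezo
  finezo → finez   [apocope]
  finez (rule 2 does not apply)
  finez → fines   [final devoicing]
  fines (rule 4 does not apply)
  fines (rule 5 does not apply)
  fines (rule 6 does not apply)
  giving Kuvasar fines.
If borrowed from Orsolish 'finezo' after the early changes, it would undergo only the recent ones:
  rule 4 (vowel merger): no change (finezo)
  rule 5 (unconditioned shift): no change (finezo)
  rule 6 (intervocalic lenition): no change (finezo)
  ⇒ as a loan: finezo
Kuvasar 'fines' matches the inherited outcome exactly, so it is an inherited cognate, not a loan.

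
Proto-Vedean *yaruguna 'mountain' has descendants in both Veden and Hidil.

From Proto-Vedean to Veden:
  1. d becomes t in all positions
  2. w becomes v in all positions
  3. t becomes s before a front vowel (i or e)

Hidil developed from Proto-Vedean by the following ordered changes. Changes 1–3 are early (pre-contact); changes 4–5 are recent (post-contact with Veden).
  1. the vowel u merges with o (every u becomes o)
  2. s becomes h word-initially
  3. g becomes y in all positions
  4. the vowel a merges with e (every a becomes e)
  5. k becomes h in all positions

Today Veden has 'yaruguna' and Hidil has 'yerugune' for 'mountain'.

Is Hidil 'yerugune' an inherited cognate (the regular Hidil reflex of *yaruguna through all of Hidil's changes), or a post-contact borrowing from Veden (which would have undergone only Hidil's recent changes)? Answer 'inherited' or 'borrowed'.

If inherited, *yaruguna would pass through all of Hidil's changes:
Hidil: *yaruguna > yarogona > yaroyona > yeroyone  (by vowel merger, unconditioned shift, vowel merger)
If borrowed from Veden 'yaruguna' after the early changes, it would undergo only the recent ones:
  rule 4 (vowel merger): yaruguna → yerugune
  rule 5 (unconditioned shift): no change (yerugune)
  ⇒ as a loan: yerugune
Hidil 'yerugune' matches the loan outcome 'yerugune', not the inherited 'yeroyone' — it skipped the early Hidil changes, so it was borrowed from Veden.

borrowed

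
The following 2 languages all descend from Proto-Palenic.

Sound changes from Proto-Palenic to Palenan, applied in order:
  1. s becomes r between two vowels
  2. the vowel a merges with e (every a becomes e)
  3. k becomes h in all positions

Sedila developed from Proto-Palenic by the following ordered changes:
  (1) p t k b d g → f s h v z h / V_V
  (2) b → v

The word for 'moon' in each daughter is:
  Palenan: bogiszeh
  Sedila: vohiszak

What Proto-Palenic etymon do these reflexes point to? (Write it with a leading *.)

*bogiszak

Position 3: Palenan has g, Sedila has h. Palenan preserves g here (none of its changes turn any other segment into g), so the proto-segment is *g.
Position 1: Palenan has b, Sedila has v. Palenan preserves b here (none of its changes turn any other segment into b), so the proto-segment is *b.
This points to *bogiszak. Verify forward in each daughter:
Palenan: *bogiszak > bogiszek > bogiszeh  (by vowel merger, unconditioned shift)
Sedila: start from *bogiszak.
  rule 1 (intervocalic lenition): bogiszak → bohiszak
  rule 2 (unconditioned shift): bohiszak → vohiszak
  ⇒ Sedila vohiszak
No other proto-form is consistent with every reflex, so the reconstruction is *bogiszak.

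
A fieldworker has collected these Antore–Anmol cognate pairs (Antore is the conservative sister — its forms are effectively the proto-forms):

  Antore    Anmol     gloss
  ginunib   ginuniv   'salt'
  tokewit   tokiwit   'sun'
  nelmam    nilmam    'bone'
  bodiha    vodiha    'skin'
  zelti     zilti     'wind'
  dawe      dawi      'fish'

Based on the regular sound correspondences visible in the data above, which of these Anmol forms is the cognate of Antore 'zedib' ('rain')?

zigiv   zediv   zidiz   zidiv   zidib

zidiv

tokewit ~ tokiwit, nelmam ~ nilmam — Antore e corresponds to Anmol i after a consonant, before a consonant other than r, m, n, p, b, f, v.
ginunib ~ ginuniv — Antore b corresponds to Anmol v word-finally.
Applying these to Antore 'zedib':
  zedib → zidib   (e→i after a consonant, before a consonant other than r, m, n, p, b, f, v)
  zidib → zidiv   (b→v word-finally)
So the Anmol cognate is 'zidiv'.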